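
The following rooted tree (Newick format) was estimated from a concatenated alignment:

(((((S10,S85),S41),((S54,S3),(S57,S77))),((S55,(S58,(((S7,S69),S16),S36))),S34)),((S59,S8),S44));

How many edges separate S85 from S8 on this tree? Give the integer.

The MRCA of S85 and S8 is the root of the tree.
From S85 up to that node: 5 branches. From S8 up to the same node: 3 branches. Total: 5 + 3 = 8.

8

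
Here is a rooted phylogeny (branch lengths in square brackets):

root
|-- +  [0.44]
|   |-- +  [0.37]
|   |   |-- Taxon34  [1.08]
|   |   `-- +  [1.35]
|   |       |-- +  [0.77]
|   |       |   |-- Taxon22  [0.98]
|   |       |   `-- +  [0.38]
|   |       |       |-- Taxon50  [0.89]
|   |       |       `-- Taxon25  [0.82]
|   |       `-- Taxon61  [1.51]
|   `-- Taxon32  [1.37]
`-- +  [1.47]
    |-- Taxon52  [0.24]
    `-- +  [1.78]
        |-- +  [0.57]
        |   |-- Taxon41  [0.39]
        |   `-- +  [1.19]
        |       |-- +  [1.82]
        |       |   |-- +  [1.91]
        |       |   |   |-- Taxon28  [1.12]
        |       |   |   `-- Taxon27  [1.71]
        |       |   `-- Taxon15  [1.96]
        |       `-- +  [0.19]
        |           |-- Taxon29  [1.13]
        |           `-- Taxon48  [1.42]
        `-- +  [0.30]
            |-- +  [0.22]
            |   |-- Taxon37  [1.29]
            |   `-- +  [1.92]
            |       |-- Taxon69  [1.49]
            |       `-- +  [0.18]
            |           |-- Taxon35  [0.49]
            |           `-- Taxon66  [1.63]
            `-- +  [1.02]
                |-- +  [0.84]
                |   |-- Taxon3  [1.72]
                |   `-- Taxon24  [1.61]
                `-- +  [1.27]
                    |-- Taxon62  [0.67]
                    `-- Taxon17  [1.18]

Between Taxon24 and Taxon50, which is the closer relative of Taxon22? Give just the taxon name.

The MRCA of Taxon22 and Taxon50 subtends (Taxon22,(Taxon50,Taxon25)) (3 taxa).
The MRCA of Taxon22 and Taxon24 is the root, subtending the entire tree (21 taxa).
The first is nested inside the second, so Taxon22 shares a more recent common ancestor with Taxon50.

Taxon50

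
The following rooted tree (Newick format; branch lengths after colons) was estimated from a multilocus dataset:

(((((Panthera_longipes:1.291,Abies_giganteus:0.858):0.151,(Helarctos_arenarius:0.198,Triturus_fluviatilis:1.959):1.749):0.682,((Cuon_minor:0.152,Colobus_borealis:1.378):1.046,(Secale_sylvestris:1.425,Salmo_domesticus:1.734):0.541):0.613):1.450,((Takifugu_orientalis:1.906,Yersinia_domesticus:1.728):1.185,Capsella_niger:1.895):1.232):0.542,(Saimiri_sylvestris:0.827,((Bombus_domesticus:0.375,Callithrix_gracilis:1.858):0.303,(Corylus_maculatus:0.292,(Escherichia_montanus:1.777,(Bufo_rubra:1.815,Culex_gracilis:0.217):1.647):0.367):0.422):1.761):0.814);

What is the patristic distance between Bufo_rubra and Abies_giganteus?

10.509

The path runs Bufo_rubra → … → MRCA → … → Abies_giganteus; the MRCA is the root of the tree.
Branch lengths along that path: 1.815 + 1.647 + 0.367 + 0.422 + 1.761 + 0.814 + 0.542 + 1.450 + 0.682 + 0.151 + 0.858 = 10.509.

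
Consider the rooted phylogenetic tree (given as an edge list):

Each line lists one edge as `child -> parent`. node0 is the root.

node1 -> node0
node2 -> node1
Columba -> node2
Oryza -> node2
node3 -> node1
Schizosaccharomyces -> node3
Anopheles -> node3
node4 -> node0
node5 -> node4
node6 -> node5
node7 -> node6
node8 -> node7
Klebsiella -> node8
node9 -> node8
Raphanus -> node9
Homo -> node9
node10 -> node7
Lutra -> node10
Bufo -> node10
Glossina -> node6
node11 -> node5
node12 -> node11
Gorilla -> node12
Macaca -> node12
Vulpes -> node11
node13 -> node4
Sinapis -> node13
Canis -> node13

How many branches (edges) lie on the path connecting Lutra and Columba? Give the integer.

9

The MRCA of Lutra and Columba is the root of the tree.
From Lutra up to that node: 6 branches. From Columba up to the same node: 3 branches. Total: 6 + 3 = 9.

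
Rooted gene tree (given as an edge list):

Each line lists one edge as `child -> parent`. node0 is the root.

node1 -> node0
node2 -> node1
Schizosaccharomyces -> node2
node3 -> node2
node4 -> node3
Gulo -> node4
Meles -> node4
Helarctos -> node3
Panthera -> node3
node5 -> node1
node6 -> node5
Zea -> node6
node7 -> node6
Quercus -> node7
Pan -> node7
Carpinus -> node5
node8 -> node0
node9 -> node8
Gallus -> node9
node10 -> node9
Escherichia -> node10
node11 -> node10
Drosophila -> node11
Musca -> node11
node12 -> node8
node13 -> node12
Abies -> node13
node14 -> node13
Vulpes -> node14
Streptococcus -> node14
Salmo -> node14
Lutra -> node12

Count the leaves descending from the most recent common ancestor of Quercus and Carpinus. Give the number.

The MRCA of Quercus and Carpinus is the node subtending ((Zea,(Quercus,Pan)),Carpinus).
That clade contains 4 terminal taxa: Carpinus, Pan, Quercus, Zea.

4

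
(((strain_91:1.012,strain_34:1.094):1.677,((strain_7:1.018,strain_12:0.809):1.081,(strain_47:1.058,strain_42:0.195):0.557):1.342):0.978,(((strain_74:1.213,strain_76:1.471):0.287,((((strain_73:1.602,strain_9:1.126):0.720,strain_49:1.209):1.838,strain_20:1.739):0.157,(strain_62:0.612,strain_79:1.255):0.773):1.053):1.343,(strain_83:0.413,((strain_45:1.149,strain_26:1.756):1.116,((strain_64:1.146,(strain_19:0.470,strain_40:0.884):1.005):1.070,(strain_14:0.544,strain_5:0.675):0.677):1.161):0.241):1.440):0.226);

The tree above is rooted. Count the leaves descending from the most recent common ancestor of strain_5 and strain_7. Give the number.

The MRCA of strain_5 and strain_7 is the root, so the clade is the entire tree.
That clade contains 22 terminal taxa: strain_12, strain_14, strain_19, strain_20, strain_26, strain_34, strain_40, strain_42, strain_45, strain_47, strain_49, strain_5, strain_62, strain_64, strain_7, strain_73, strain_74, strain_76, strain_79, strain_83, strain_9, strain_91.

22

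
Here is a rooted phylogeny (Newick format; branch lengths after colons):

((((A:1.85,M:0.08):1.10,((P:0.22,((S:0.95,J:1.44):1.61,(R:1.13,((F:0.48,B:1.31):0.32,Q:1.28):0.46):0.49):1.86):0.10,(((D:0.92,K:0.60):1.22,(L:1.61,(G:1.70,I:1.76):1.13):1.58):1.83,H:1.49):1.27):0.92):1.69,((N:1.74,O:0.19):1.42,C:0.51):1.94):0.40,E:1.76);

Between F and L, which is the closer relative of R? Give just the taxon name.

F

The MRCA of R and F subtends (R,((F,B),Q)) (4 taxa).
The MRCA of R and L subtends ((P,((S,J),(R,((F,B),Q)))),(((D,K),(L,(G,I))),H)) (13 taxa).
The first is nested inside the second, so R shares a more recent common ancestor with F.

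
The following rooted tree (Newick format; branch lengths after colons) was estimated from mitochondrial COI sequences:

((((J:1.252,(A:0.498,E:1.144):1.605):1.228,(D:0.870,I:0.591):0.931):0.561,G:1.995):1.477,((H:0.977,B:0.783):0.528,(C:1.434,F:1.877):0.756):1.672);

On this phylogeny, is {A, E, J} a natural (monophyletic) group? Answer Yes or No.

Yes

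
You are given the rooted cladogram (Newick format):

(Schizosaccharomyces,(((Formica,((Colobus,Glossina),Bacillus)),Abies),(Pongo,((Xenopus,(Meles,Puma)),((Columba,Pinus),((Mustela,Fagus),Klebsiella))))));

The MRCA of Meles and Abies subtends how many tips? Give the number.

14

The MRCA of Meles and Abies is the node subtending (((Formica,((Colobus,Glossina),Bacillus)),Abies),(Pongo,((Xenopus,(Meles,Puma)),((Columba,Pinus),((Mustela,Fagus),Klebsiella))))).
That clade contains 14 terminal taxa: Abies, Bacillus, Colobus, Columba, Fagus, Formica, Glossina, Klebsiella, Meles, Mustela, Pinus, Pongo, Puma, Xenopus.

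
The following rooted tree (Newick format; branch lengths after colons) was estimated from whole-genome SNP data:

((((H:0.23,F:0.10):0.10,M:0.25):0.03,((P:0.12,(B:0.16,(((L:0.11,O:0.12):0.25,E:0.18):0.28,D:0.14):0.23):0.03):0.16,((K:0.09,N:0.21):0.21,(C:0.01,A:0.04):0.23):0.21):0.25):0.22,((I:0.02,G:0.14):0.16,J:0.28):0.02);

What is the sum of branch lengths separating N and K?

0.30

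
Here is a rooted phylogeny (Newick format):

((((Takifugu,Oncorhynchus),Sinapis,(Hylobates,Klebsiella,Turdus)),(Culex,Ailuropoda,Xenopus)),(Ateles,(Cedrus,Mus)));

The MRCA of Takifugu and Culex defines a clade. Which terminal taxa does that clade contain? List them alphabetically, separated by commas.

Tracing Takifugu: it sits inside (Takifugu,Oncorhynchus).
Tracing Culex: it sits inside (Culex,Ailuropoda,Xenopus).
The smallest clade enclosing both is (((Takifugu,Oncorhynchus),Sinapis,(Hylobates,Klebsiella,Turdus)),(Culex,Ailuropoda,Xenopus)); the answer is its 9 terminal taxa in alphabetical order.

Ailuropoda, Culex, Hylobates, Klebsiella, Oncorhynchus, Sinapis, Takifugu, Turdus, Xenopus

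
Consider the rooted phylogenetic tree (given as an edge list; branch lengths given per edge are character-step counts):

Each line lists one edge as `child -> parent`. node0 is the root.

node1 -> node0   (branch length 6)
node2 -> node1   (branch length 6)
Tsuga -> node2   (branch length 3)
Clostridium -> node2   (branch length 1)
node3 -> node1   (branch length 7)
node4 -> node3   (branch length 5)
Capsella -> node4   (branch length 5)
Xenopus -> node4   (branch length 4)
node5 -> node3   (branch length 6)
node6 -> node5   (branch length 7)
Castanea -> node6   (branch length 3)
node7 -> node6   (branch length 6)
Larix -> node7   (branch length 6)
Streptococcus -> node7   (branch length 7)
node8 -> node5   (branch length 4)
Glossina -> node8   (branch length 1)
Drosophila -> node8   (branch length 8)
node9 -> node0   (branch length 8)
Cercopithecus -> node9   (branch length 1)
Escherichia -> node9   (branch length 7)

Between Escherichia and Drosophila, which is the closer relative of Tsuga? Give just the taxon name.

Drosophila

The MRCA of Tsuga and Drosophila subtends ((Tsuga,Clostridium),((Capsella,Xenopus),((Castanea,(Larix,Streptococcus)),(Glossina,Drosophila)))) (9 taxa).
The MRCA of Tsuga and Escherichia is the root, subtending the entire tree (11 taxa).
The first is nested inside the second, so Tsuga shares a more recent common ancestor with Drosophila.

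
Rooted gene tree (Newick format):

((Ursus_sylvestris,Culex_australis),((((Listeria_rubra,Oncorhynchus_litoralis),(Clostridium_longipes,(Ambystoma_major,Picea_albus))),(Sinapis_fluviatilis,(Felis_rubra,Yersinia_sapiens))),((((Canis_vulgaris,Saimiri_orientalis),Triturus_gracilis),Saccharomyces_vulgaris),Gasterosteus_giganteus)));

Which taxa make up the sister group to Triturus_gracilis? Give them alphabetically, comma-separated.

Canis_vulgaris, Saimiri_orientalis

Triturus_gracilis attaches to the tree at the node subtending ((Canis_vulgaris,Saimiri_orientalis),Triturus_gracilis).
The other lineage descending from that same node — the sister group — is (Canis_vulgaris,Saimiri_orientalis); its 2 tips in alphabetical order are the answer.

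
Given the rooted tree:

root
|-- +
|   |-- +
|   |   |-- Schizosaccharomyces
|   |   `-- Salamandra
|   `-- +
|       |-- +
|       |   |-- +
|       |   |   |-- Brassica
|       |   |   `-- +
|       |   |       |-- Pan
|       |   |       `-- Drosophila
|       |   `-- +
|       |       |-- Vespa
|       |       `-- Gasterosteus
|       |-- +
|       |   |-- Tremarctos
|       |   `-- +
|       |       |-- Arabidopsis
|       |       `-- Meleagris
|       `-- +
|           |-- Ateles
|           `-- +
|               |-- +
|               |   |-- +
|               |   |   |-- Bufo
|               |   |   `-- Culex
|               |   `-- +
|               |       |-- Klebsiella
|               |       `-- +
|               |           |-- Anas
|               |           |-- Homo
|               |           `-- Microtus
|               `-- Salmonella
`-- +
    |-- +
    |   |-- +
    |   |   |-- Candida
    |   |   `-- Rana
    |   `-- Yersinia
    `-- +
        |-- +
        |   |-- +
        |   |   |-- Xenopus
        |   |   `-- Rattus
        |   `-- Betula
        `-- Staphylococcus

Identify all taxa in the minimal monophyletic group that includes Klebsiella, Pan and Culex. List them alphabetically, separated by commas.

Tracing Klebsiella: it sits inside (Klebsiella,(Anas,Homo,Microtus)).
Tracing Pan: it sits inside (Pan,Drosophila).
Tracing Culex: it sits inside (Bufo,Culex).
The smallest clade enclosing all 3 is (((Brassica,(Pan,Drosophila)),(Vespa,Gasterosteus)),(Tremarctos,(Arabidopsis,Meleagris)),(Ateles,(((Bufo,Culex),(Klebsiella,(Anas,Homo,Microtus))),Salmonella))); the answer is its 16 terminal taxa in alphabetical order.

Anas, Arabidopsis, Ateles, Brassica, Bufo, Culex, Drosophila, Gasterosteus, Homo, Klebsiella, Meleagris, Microtus, Pan, Salmonella, Tremarctos, Vespa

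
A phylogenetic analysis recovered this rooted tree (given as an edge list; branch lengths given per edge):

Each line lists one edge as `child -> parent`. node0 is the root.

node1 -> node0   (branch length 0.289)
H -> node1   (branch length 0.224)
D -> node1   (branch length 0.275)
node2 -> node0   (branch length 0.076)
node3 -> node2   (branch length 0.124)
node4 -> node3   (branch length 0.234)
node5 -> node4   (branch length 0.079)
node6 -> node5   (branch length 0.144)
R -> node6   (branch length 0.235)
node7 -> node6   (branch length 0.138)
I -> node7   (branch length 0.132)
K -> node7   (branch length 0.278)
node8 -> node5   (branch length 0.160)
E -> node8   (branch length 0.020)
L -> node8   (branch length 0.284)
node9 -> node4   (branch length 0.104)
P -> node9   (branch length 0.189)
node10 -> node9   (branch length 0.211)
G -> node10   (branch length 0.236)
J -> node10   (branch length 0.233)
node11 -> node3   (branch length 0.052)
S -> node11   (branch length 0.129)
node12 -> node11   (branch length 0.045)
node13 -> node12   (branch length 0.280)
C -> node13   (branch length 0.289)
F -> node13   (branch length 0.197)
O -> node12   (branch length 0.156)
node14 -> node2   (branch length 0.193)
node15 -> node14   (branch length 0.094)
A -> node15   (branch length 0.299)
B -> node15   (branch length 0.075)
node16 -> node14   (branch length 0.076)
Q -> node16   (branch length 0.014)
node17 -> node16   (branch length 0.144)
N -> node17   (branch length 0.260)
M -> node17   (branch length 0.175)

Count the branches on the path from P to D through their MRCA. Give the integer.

7

The MRCA of P and D is the root of the tree.
From P up to that node: 5 branches. From D up to the same node: 2 branches. Total: 5 + 2 = 7.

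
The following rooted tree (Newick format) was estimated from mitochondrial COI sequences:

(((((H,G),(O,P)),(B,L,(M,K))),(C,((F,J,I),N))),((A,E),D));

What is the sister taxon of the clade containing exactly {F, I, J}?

The clade containing exactly {F, I, J} attaches to the tree at the node subtending ((F,J,I),N).
The other lineage descending from that same node — the sister group — is the single tip N.

N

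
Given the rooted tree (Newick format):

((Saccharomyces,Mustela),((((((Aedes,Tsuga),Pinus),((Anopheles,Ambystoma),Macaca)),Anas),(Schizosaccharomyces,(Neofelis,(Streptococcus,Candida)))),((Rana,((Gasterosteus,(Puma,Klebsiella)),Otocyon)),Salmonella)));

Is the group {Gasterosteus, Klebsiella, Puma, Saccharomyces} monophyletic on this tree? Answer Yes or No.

The MRCA of the listed taxa is the root, so the smallest clade containing them is the whole tree.
That clade also contains Aedes, Ambystoma, Anas, Anopheles, Candida, Macaca, Mustela, Neofelis, Otocyon, Pinus, Rana, Salmonella, Schizosaccharomyces, Streptococcus, Tsuga, which are not in the proposed group, so the group is not monophyletic.

No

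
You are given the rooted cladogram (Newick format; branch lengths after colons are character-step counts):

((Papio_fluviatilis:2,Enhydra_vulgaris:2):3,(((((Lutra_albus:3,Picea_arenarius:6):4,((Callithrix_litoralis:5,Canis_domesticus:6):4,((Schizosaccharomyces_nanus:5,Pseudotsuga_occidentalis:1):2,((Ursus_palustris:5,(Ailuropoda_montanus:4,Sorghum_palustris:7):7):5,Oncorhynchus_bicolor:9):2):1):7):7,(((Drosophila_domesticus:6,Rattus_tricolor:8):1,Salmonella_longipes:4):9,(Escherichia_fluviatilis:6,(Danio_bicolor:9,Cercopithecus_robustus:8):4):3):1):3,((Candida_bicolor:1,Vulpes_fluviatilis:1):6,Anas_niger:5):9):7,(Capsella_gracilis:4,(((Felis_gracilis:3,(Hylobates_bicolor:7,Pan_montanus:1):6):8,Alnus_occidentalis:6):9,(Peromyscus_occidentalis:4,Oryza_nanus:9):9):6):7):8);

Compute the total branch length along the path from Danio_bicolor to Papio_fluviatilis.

The path runs Danio_bicolor → … → MRCA → … → Papio_fluviatilis; the MRCA is the root of the tree.
Branch lengths along that path: 9 + 4 + 3 + 1 + 3 + 7 + 8 + 3 + 2 = 40.

40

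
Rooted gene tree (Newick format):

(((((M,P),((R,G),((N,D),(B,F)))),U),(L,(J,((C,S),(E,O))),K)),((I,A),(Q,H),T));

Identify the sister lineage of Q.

H

Q attaches to the tree at the node subtending (Q,H).
The other lineage descending from that same node — the sister group — is the single tip H.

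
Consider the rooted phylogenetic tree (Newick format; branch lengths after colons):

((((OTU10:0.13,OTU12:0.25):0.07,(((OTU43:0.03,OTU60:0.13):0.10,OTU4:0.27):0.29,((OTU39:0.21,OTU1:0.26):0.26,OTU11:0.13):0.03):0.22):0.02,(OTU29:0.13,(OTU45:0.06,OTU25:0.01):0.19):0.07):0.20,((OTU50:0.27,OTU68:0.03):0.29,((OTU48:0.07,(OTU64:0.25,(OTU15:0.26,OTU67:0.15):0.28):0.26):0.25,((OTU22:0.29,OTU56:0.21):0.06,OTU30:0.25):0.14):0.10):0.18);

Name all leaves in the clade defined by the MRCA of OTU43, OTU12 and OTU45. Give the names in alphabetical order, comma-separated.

OTU1, OTU10, OTU11, OTU12, OTU25, OTU29, OTU39, OTU4, OTU43, OTU45, OTU60

Tracing OTU43: it sits inside (OTU43,OTU60).
Tracing OTU12: it sits inside (OTU10,OTU12).
Tracing OTU45: it sits inside (OTU45,OTU25).
The smallest clade enclosing all 3 is (((OTU10,OTU12),(((OTU43,OTU60),OTU4),((OTU39,OTU1),OTU11))),(OTU29,(OTU45,OTU25))); the answer is its 11 terminal taxa in alphabetical order.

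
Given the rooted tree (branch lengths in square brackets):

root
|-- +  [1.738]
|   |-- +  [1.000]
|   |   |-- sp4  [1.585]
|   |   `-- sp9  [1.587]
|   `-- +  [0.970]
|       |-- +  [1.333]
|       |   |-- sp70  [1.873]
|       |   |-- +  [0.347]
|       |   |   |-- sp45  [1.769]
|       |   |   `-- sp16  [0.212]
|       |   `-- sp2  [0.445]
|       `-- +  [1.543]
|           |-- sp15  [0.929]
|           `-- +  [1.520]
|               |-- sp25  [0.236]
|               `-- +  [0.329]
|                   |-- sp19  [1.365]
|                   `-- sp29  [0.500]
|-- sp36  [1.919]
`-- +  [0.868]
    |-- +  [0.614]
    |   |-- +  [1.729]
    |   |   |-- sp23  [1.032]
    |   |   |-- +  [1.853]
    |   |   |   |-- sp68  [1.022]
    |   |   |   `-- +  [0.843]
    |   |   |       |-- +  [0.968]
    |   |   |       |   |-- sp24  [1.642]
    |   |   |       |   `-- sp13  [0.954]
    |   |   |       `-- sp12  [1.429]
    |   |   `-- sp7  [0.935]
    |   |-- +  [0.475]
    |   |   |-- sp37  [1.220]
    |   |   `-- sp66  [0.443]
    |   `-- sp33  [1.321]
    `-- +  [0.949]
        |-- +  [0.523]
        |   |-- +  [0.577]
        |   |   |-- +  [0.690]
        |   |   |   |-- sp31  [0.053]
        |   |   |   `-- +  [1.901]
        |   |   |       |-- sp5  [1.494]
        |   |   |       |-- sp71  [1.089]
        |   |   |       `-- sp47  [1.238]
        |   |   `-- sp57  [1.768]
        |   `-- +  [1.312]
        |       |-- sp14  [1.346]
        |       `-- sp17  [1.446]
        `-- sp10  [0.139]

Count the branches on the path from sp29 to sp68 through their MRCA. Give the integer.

11

The MRCA of sp29 and sp68 is the root of the tree.
From sp29 up to that node: 6 branches. From sp68 up to the same node: 5 branches. Total: 6 + 5 = 11.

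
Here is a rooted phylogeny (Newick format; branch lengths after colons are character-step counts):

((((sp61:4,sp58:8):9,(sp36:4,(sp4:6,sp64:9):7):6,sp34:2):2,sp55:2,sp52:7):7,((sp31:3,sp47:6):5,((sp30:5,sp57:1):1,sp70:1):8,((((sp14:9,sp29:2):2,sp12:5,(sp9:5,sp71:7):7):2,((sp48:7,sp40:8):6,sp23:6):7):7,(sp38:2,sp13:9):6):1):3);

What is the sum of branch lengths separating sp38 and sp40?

The path runs sp38 → … → MRCA → … → sp40; the MRCA is the node subtending ((((sp14,sp29),sp12,(sp9,sp71)),((sp48,sp40),sp23)),(sp38,sp13)).
Branch lengths along that path: 2 + 6 + 7 + 7 + 6 + 8 = 36.

36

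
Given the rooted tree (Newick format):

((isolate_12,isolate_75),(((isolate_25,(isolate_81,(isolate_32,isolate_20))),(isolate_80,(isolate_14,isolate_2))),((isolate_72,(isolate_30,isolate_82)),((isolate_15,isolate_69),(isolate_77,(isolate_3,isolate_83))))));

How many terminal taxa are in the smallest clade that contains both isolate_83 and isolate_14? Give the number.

The MRCA of isolate_83 and isolate_14 is the node subtending (((isolate_25,(isolate_81,(isolate_32,isolate_20))),(isolate_80,(isolate_14,isolate_2))),((isolate_72,(isolate_30,isolate_82)),((isolate_15,isolate_69),(isolate_77,(isolate_3,isolate_83))))).
That clade contains 15 terminal taxa: isolate_14, isolate_15, isolate_2, isolate_20, isolate_25, isolate_3, isolate_30, isolate_32, isolate_69, isolate_72, isolate_77, isolate_80, isolate_81, isolate_82, isolate_83.

15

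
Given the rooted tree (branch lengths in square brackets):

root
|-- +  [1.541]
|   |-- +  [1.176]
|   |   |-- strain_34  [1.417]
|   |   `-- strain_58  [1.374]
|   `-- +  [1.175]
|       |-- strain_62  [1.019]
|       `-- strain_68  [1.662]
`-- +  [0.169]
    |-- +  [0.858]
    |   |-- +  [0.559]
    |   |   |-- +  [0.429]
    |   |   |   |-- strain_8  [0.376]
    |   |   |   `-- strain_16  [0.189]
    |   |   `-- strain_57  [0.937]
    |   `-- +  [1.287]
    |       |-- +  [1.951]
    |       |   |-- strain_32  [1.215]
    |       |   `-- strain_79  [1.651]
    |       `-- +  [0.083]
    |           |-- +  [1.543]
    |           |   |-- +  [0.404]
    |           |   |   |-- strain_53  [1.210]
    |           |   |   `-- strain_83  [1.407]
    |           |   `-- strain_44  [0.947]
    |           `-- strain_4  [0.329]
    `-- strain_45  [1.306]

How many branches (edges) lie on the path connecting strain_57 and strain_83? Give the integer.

The MRCA of strain_57 and strain_83 is the node subtending (((strain_8,strain_16),strain_57),((strain_32,strain_79),(((strain_53,strain_83),strain_44),strain_4))).
From strain_57 up to that node: 2 branches. From strain_83 up to the same node: 5 branches. Total: 2 + 5 = 7.

7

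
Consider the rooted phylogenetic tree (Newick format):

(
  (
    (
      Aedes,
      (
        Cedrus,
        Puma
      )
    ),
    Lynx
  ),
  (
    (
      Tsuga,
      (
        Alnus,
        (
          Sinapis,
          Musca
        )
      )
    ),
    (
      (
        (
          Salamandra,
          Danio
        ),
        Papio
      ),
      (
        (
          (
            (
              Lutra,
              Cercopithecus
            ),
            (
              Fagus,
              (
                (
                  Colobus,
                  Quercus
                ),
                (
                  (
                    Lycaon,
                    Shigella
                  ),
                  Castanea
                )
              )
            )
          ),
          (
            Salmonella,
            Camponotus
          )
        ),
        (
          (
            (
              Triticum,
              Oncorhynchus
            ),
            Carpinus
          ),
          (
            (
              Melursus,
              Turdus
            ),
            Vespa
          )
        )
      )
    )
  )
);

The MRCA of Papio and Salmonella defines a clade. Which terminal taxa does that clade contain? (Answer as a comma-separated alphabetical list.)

Tracing Papio: it sits inside ((Salamandra,Danio),Papio).
Tracing Salmonella: it sits inside (Salmonella,Camponotus).
The smallest clade enclosing both is (((Salamandra,Danio),Papio),((((Lutra,Cercopithecus),(Fagus,((Colobus,Quercus),((Lycaon,Shigella),Castanea)))),(Salmonella,Camponotus)),(((Triticum,Oncorhynchus),Carpinus),((Melursus,Turdus),Vespa)))); the answer is its 19 terminal taxa in alphabetical order.

Camponotus, Carpinus, Castanea, Cercopithecus, Colobus, Danio, Fagus, Lutra, Lycaon, Melursus, Oncorhynchus, Papio, Quercus, Salamandra, Salmonella, Shigella, Triticum, Turdus, Vespa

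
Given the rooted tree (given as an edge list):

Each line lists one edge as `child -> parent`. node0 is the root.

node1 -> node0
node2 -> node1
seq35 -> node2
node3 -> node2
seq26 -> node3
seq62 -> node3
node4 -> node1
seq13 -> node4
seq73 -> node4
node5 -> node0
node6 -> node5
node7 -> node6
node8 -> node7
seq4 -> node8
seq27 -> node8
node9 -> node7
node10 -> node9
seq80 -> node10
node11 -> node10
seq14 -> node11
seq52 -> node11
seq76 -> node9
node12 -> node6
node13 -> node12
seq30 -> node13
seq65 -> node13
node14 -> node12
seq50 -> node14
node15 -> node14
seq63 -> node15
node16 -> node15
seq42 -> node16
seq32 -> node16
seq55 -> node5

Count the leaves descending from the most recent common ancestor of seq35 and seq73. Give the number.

The MRCA of seq35 and seq73 is the node subtending ((seq35,(seq26,seq62)),(seq13,seq73)).
That clade contains 5 terminal taxa: seq13, seq26, seq35, seq62, seq73.

5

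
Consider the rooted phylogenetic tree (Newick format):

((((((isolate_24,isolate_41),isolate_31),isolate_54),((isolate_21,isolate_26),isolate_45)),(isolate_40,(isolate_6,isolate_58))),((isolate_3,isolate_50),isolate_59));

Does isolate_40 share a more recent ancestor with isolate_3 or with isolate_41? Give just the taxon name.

The MRCA of isolate_40 and isolate_41 subtends (((((isolate_24,isolate_41),isolate_31),isolate_54),((isolate_21,isolate_26),isolate_45)),(isolate_40,(isolate_6,isolate_58))) (10 taxa).
The MRCA of isolate_40 and isolate_3 is the root, subtending the entire tree (13 taxa).
The first is nested inside the second, so isolate_40 shares a more recent common ancestor with isolate_41.

isolate_41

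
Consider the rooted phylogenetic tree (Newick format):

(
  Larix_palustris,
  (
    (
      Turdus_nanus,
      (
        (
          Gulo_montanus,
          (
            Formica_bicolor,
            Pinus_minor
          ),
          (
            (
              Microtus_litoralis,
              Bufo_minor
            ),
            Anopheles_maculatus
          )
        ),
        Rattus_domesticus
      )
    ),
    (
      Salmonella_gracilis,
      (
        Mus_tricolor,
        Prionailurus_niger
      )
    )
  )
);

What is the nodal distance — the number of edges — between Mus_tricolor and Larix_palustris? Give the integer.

The MRCA of Mus_tricolor and Larix_palustris is the root of the tree.
From Mus_tricolor up to that node: 4 branches. From Larix_palustris up to the same node: 1 branch. Total: 4 + 1 = 5.

5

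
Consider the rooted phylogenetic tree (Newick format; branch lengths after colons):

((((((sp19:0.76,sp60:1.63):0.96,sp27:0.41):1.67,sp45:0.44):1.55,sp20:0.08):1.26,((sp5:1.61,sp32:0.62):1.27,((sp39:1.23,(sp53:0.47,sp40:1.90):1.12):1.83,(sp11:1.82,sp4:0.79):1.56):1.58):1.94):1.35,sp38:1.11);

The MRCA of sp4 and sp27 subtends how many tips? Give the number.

12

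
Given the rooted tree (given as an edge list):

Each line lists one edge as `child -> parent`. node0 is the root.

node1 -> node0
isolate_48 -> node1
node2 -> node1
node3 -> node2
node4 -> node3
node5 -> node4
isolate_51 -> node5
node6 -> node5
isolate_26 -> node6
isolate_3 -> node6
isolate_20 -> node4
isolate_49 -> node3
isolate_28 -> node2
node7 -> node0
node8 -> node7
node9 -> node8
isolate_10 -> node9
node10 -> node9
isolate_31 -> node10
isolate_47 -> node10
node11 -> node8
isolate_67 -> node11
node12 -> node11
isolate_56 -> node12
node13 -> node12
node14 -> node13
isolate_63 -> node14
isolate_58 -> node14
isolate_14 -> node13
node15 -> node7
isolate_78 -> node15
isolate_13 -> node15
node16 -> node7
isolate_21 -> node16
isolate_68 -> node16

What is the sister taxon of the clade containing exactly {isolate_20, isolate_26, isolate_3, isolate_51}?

The clade containing exactly {isolate_20, isolate_26, isolate_3, isolate_51} attaches to the tree at the node subtending (((isolate_51,(isolate_26,isolate_3)),isolate_20),isolate_49).
The other lineage descending from that same node — the sister group — is the single tip isolate_49.

isolate_49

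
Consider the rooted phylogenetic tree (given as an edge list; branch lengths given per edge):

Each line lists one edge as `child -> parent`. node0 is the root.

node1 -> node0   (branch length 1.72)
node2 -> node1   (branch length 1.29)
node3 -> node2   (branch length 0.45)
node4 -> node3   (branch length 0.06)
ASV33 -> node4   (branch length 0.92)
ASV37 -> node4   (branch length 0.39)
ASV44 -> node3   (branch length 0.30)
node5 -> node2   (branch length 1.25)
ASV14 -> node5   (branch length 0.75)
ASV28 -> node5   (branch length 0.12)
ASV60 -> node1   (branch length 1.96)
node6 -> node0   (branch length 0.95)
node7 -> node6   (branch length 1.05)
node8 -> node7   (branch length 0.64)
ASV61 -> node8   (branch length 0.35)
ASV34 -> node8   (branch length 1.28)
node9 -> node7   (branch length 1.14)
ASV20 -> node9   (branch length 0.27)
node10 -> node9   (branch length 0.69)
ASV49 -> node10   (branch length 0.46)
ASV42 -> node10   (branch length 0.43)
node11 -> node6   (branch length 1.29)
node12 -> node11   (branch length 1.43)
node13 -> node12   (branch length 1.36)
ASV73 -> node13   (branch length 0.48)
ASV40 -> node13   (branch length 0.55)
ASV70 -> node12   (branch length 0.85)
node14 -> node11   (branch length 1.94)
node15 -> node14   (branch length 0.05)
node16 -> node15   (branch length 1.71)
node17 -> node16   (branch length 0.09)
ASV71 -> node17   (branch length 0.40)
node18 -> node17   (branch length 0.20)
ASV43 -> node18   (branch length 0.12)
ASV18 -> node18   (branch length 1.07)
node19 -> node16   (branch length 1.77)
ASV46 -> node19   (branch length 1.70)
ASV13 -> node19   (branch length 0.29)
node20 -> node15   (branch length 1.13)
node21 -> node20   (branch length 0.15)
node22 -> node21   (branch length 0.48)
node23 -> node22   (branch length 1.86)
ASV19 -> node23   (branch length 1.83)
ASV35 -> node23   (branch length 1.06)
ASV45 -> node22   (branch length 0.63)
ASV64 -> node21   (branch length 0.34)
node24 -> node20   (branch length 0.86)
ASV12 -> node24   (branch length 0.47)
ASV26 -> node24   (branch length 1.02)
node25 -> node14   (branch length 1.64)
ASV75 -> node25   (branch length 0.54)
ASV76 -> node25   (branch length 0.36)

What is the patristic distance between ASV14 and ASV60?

The path runs ASV14 → … → MRCA → … → ASV60; the MRCA is the node subtending ((((ASV33,ASV37),ASV44),(ASV14,ASV28)),ASV60).
Branch lengths along that path: 0.75 + 1.25 + 1.29 + 1.96 = 5.25.

5.25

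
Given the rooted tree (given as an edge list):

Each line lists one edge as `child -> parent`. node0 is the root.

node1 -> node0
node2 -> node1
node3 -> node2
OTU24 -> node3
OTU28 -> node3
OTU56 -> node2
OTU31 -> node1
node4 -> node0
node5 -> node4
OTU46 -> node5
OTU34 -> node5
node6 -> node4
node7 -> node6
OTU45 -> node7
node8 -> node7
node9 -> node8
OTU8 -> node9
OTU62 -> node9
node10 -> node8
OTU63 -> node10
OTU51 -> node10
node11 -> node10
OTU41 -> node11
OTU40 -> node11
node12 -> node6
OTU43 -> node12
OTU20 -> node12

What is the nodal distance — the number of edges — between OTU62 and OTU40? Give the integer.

The MRCA of OTU62 and OTU40 is the node subtending ((OTU8,OTU62),(OTU63,OTU51,(OTU41,OTU40))).
From OTU62 up to that node: 2 branches. From OTU40 up to the same node: 3 branches. Total: 2 + 3 = 5.

5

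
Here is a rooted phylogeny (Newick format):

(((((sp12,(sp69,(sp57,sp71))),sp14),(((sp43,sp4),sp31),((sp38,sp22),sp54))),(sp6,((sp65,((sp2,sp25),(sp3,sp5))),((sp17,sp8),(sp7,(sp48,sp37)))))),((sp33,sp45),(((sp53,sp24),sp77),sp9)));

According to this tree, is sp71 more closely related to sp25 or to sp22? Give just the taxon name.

sp22

The MRCA of sp71 and sp22 subtends (((sp12,(sp69,(sp57,sp71))),sp14),(((sp43,sp4),sp31),((sp38,sp22),sp54))) (11 taxa).
The MRCA of sp71 and sp25 subtends ((((sp12,(sp69,(sp57,sp71))),sp14),(((sp43,sp4),sp31),((sp38,sp22),sp54))),(sp6,((sp65,((sp2,sp25),(sp3,sp5))),((sp17,sp8),(sp7,(sp48,sp37)))))) (22 taxa).
The first is nested inside the second, so sp71 shares a more recent common ancestor with sp22.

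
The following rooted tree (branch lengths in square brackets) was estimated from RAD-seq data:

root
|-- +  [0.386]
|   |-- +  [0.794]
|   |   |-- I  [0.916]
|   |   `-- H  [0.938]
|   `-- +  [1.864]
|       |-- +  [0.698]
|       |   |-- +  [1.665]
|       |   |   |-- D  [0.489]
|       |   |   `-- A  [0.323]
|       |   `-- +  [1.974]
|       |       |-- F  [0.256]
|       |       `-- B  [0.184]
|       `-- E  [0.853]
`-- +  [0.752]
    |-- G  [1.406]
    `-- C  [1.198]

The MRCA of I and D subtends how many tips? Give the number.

7

The MRCA of I and D is the node subtending ((I,H),(((D,A),(F,B)),E)).
That clade contains 7 terminal taxa: A, B, D, E, F, H, I.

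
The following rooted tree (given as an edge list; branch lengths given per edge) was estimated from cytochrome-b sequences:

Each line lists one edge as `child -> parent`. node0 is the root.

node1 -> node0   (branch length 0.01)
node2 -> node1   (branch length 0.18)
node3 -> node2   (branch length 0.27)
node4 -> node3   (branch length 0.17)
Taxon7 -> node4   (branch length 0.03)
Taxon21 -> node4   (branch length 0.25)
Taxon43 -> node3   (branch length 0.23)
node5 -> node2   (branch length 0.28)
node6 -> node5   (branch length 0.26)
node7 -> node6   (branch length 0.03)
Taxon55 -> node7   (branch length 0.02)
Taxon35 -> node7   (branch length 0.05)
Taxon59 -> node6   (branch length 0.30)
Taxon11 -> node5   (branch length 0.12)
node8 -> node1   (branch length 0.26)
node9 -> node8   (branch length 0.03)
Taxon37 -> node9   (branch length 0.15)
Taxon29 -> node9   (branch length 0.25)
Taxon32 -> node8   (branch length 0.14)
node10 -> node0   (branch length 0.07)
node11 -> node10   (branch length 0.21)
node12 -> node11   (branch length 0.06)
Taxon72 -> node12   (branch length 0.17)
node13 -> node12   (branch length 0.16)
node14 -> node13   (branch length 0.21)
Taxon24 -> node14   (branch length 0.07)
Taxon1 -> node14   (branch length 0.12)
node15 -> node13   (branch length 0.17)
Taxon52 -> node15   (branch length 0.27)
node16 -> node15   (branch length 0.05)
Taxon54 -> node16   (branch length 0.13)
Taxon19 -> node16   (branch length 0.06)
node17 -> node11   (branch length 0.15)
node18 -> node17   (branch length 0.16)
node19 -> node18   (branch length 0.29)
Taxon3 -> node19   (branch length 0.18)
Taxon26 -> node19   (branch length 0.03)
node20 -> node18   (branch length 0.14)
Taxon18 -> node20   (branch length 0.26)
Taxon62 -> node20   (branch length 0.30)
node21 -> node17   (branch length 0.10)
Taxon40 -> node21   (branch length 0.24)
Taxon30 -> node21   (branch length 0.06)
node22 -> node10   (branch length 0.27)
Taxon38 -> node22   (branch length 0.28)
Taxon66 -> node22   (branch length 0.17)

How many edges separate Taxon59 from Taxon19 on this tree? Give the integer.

The MRCA of Taxon59 and Taxon19 is the root of the tree.
From Taxon59 up to that node: 5 branches. From Taxon19 up to the same node: 7 branches. Total: 5 + 7 = 12.

12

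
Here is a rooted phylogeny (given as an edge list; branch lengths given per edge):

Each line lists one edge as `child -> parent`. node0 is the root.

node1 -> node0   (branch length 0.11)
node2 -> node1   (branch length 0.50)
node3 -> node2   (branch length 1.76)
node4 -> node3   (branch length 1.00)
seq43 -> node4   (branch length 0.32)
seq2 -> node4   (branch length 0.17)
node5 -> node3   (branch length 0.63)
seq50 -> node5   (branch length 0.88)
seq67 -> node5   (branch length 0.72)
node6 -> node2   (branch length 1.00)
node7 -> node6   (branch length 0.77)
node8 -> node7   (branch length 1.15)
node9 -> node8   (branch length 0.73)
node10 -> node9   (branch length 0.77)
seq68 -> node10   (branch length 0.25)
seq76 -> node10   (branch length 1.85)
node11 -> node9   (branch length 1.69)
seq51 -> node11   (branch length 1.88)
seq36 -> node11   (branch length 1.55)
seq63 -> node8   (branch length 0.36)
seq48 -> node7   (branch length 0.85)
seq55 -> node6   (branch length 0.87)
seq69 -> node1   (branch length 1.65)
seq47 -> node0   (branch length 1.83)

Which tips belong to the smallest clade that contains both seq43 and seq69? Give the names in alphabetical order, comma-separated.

seq2, seq36, seq43, seq48, seq50, seq51, seq55, seq63, seq67, seq68, seq69, seq76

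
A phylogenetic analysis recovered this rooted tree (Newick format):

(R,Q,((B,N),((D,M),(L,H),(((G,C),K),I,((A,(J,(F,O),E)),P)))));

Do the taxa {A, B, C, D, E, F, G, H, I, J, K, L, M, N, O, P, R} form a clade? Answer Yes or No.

The MRCA of the listed taxa is the root, so the smallest clade containing them is the whole tree.
That clade also contains Q, which is not in the proposed group, so the group is not monophyletic.

No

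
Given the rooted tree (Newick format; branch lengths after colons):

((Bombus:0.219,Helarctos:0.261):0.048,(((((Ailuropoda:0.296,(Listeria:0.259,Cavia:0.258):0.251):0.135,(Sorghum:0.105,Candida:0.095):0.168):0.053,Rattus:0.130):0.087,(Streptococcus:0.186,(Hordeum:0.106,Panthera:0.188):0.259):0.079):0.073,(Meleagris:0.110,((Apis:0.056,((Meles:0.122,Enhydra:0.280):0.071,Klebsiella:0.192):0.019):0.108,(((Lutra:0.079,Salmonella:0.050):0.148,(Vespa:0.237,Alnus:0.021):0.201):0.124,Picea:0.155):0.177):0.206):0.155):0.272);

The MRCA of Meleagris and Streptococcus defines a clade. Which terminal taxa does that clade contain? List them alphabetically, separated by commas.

Tracing Meleagris: it sits inside (Meleagris,((Apis,((Meles,Enhydra),Klebsiella)),(((Lutra,Salmonella),(Vespa,Alnus)),Picea))).
Tracing Streptococcus: it sits inside (Streptococcus,(Hordeum,Panthera)).
The smallest clade enclosing both is (((((Ailuropoda,(Listeria,Cavia)),(Sorghum,Candida)),Rattus),(Streptococcus,(Hordeum,Panthera))),(Meleagris,((Apis,((Meles,Enhydra),Klebsiella)),(((Lutra,Salmonella),(Vespa,Alnus)),Picea)))); the answer is its 19 terminal taxa in alphabetical order.

Ailuropoda, Alnus, Apis, Candida, Cavia, Enhydra, Hordeum, Klebsiella, Listeria, Lutra, Meleagris, Meles, Panthera, Picea, Rattus, Salmonella, Sorghum, Streptococcus, Vespa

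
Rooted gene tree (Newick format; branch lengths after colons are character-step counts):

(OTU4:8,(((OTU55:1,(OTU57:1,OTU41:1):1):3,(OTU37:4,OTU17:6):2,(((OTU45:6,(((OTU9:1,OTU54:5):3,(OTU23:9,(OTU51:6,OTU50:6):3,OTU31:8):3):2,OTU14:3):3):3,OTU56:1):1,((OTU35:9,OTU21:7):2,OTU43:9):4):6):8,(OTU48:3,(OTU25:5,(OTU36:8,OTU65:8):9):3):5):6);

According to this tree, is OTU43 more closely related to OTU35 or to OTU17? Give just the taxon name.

OTU35

The MRCA of OTU43 and OTU35 subtends ((OTU35,OTU21),OTU43) (3 taxa).
The MRCA of OTU43 and OTU17 subtends ((OTU55,(OTU57,OTU41)),(OTU37,OTU17),(((OTU45,(((OTU9,OTU54),(OTU23,(OTU51,OTU50),OTU31)),OTU14)),OTU56),((OTU35,OTU21),OTU43))) (17 taxa).
The first is nested inside the second, so OTU43 shares a more recent common ancestor with OTU35.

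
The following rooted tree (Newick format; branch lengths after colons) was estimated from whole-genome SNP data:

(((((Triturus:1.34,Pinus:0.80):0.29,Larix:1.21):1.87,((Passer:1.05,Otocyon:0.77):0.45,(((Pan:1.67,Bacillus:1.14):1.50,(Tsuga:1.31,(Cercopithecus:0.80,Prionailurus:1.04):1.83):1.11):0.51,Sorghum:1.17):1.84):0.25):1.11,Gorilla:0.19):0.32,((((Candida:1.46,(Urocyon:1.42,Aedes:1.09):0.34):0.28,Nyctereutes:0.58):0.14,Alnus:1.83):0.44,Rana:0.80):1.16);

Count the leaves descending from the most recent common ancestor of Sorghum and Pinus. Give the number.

The MRCA of Sorghum and Pinus is the node subtending (((Triturus,Pinus),Larix),((Passer,Otocyon),(((Pan,Bacillus),(Tsuga,(Cercopithecus,Prionailurus))),Sorghum))).
That clade contains 11 terminal taxa: Bacillus, Cercopithecus, Larix, Otocyon, Pan, Passer, Pinus, Prionailurus, Sorghum, Triturus, Tsuga.

11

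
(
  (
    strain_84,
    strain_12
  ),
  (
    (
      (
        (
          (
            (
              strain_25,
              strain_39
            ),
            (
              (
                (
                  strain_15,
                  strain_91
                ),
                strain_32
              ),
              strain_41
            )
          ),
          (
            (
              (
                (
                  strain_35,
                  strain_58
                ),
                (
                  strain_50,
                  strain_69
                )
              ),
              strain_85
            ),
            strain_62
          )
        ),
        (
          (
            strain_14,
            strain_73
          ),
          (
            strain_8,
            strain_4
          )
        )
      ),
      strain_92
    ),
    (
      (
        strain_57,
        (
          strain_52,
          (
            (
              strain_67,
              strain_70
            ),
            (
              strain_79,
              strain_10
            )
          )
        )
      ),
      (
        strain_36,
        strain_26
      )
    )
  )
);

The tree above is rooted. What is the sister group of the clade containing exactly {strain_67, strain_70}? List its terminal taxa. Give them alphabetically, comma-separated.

strain_10, strain_79

The clade containing exactly {strain_67, strain_70} attaches to the tree at the node subtending ((strain_67,strain_70),(strain_79,strain_10)).
The other lineage descending from that same node — the sister group — is (strain_79,strain_10); its 2 tips in alphabetical order are the answer.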